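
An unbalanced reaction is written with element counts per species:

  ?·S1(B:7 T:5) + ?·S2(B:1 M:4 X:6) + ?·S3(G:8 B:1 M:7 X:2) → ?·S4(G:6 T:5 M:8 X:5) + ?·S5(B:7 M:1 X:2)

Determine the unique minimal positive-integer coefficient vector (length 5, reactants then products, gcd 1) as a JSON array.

G: 4·0+4·0+3·8 = 24 | 4·6+5·0 = 24
B: 4·7+4·1+3·1 = 35 | 4·0+5·7 = 35
T: 4·5+4·0+3·0 = 20 | 4·5+5·0 = 20
M: 4·0+4·4+3·7 = 37 | 4·8+5·1 = 37
X: 4·0+4·6+3·2 = 30 | 4·5+5·2 = 30
gcd(4,4,3,4,5) = 1

Coefficients: [4, 4, 3, 4, 5]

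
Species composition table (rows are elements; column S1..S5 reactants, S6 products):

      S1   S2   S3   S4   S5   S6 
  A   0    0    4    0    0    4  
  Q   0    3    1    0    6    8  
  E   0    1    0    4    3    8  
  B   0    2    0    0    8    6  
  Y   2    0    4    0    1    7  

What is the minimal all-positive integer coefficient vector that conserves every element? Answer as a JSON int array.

Coefficients: [4, 5, 3, 4, 1, 3]

A: 4·0+5·0+3·4+4·0+1·0 = 12 | 3·4 = 12
Q: 4·0+5·3+3·1+4·0+1·6 = 24 | 3·8 = 24
E: 4·0+5·1+3·0+4·4+1·3 = 24 | 3·8 = 24
B: 4·0+5·2+3·0+4·0+1·8 = 18 | 3·6 = 18
Y: 4·2+5·0+3·4+4·0+1·1 = 21 | 3·7 = 21
gcd(4,5,3,4,1,3) = 1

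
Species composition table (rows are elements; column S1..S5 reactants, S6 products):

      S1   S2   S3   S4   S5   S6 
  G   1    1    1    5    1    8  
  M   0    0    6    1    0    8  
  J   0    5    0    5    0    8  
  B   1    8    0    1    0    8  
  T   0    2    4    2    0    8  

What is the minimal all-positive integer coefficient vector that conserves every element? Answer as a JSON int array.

Coefficients: [4, 4, 6, 4, 6, 5]

G: 4·1+4·1+6·1+4·5+6·1 = 40 | 5·8 = 40
M: 4·0+4·0+6·6+4·1+6·0 = 40 | 5·8 = 40
J: 4·0+4·5+6·0+4·5+6·0 = 40 | 5·8 = 40
B: 4·1+4·8+6·0+4·1+6·0 = 40 | 5·8 = 40
T: 4·0+4·2+6·4+4·2+6·0 = 40 | 5·8 = 40
gcd(4,4,6,4,6,5) = 1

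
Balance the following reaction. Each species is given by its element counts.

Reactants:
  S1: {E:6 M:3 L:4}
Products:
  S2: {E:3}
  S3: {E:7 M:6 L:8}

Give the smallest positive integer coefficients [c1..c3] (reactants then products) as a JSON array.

E: 6·6 = 36 | 5·3+3·7 = 36
M: 6·3 = 18 | 5·0+3·6 = 18
L: 6·4 = 24 | 5·0+3·8 = 24
gcd(6,5,3) = 1

Coefficients: [6, 5, 3]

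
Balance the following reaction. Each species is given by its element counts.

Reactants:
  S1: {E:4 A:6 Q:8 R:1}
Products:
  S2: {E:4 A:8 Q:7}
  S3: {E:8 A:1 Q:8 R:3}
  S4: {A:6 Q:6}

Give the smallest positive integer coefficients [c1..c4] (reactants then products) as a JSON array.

E: 6·4 = 24 | 2·4+2·8+3·0 = 24
A: 6·6 = 36 | 2·8+2·1+3·6 = 36
Q: 6·8 = 48 | 2·7+2·8+3·6 = 48
R: 6·1 = 6 | 2·0+2·3+3·0 = 6
gcd(6,2,2,3) = 1

Coefficients: [6, 2, 2, 3]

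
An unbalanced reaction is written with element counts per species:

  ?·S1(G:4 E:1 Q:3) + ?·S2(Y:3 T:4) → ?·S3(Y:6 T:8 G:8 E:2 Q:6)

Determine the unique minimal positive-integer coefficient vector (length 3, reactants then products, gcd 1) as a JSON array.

Coefficients: [2, 2, 1]

Y: 2·0+2·3 = 6 | 1·6 = 6
T: 2·0+2·4 = 8 | 1·8 = 8
G: 2·4+2·0 = 8 | 1·8 = 8
E: 2·1+2·0 = 2 | 1·2 = 2
Q: 2·3+2·0 = 6 | 1·6 = 6
gcd(2,2,1) = 1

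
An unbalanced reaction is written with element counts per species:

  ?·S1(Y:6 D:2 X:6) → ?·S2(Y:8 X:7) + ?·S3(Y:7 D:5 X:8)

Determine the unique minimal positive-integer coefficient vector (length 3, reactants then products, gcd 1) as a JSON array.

Coefficients: [5, 2, 2]

Y: 5·6 = 30 | 2·8+2·7 = 30
D: 5·2 = 10 | 2·0+2·5 = 10
X: 5·6 = 30 | 2·7+2·8 = 30
gcd(5,2,2) = 1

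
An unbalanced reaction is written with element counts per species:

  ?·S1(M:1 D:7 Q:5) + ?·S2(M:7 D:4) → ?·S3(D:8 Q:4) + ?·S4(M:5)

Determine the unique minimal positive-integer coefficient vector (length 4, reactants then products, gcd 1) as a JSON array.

M: 4·1+3·7 = 25 | 5·0+5·5 = 25
D: 4·7+3·4 = 40 | 5·8+5·0 = 40
Q: 4·5+3·0 = 20 | 5·4+5·0 = 20
gcd(4,3,5,5) = 1

Coefficients: [4, 3, 5, 5]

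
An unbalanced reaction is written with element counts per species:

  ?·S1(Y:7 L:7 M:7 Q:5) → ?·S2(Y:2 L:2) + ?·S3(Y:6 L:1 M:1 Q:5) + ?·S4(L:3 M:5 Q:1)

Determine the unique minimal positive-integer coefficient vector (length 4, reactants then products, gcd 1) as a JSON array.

Coefficients: [4, 5, 3, 5]

Y: 4·7 = 28 | 5·2+3·6+5·0 = 28
L: 4·7 = 28 | 5·2+3·1+5·3 = 28
M: 4·7 = 28 | 5·0+3·1+5·5 = 28
Q: 4·5 = 20 | 5·0+3·5+5·1 = 20
gcd(4,5,3,5) = 1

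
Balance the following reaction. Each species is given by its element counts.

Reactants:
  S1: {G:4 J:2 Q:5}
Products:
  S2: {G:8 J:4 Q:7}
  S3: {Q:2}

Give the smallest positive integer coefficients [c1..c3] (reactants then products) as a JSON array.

Coefficients: [4, 2, 3]

G: 4·4 = 16 | 2·8+3·0 = 16
J: 4·2 = 8 | 2·4+3·0 = 8
Q: 4·5 = 20 | 2·7+3·2 = 20
gcd(4,2,3) = 1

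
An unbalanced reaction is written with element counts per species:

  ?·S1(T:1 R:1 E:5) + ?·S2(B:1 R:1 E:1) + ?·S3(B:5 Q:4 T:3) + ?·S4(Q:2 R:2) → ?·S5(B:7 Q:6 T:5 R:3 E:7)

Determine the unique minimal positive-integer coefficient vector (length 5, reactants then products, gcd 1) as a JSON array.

Coefficients: [5, 3, 5, 2, 4]

B: 5·0+3·1+5·5+2·0 = 28 | 4·7 = 28
Q: 5·0+3·0+5·4+2·2 = 24 | 4·6 = 24
T: 5·1+3·0+5·3+2·0 = 20 | 4·5 = 20
R: 5·1+3·1+5·0+2·2 = 12 | 4·3 = 12
E: 5·5+3·1+5·0+2·0 = 28 | 4·7 = 28
gcd(5,3,5,2,4) = 1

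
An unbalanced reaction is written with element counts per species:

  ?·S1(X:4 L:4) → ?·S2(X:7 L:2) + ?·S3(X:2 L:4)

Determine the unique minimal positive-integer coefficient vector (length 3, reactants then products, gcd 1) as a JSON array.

Coefficients: [6, 2, 5]

X: 6·4 = 24 | 2·7+5·2 = 24
L: 6·4 = 24 | 2·2+5·4 = 24
gcd(6,2,5) = 1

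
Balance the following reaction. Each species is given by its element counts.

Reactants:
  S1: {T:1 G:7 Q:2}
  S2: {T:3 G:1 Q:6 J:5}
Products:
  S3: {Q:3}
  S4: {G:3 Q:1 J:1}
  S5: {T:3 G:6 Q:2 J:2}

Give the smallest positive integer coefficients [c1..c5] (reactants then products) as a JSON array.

Coefficients: [6, 3, 5, 5, 5]

T: 6·1+3·3 = 15 | 5·0+5·0+5·3 = 15
G: 6·7+3·1 = 45 | 5·0+5·3+5·6 = 45
Q: 6·2+3·6 = 30 | 5·3+5·1+5·2 = 30
J: 6·0+3·5 = 15 | 5·0+5·1+5·2 = 15
gcd(6,3,5,5,5) = 1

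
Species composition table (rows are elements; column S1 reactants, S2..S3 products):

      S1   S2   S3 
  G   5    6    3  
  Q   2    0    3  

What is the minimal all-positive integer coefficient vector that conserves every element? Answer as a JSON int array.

G: 6·5 = 30 | 3·6+4·3 = 30
Q: 6·2 = 12 | 3·0+4·3 = 12
gcd(6,3,4) = 1

Coefficients: [6, 3, 4]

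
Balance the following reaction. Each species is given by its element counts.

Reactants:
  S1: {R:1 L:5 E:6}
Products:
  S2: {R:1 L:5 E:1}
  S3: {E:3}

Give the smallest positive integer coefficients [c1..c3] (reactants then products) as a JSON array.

Coefficients: [3, 3, 5]

R: 3·1 = 3 | 3·1+5·0 = 3
L: 3·5 = 15 | 3·5+5·0 = 15
E: 3·6 = 18 | 3·1+5·3 = 18
gcd(3,3,5) = 1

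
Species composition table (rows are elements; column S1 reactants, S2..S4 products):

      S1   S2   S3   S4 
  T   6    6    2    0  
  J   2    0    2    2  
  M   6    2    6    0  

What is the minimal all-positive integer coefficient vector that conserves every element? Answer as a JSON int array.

T: 4·6 = 24 | 3·6+3·2+1·0 = 24
J: 4·2 = 8 | 3·0+3·2+1·2 = 8
M: 4·6 = 24 | 3·2+3·6+1·0 = 24
gcd(4,3,3,1) = 1

Coefficients: [4, 3, 3, 1]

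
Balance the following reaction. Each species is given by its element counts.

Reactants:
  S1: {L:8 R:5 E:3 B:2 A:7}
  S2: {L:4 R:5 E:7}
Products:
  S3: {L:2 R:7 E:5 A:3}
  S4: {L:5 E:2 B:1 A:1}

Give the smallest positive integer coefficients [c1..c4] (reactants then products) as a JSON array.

Coefficients: [3, 4, 5, 6]

L: 3·8+4·4 = 40 | 5·2+6·5 = 40
R: 3·5+4·5 = 35 | 5·7+6·0 = 35
E: 3·3+4·7 = 37 | 5·5+6·2 = 37
B: 3·2+4·0 = 6 | 5·0+6·1 = 6
A: 3·7+4·0 = 21 | 5·3+6·1 = 21
gcd(3,4,5,6) = 1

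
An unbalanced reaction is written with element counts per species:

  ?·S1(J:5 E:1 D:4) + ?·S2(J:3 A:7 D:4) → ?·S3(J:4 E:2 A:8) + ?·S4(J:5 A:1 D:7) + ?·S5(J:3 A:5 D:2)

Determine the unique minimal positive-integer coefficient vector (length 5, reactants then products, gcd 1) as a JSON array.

J: 6·5+5·3 = 45 | 3·4+6·5+1·3 = 45
E: 6·1+5·0 = 6 | 3·2+6·0+1·0 = 6
A: 6·0+5·7 = 35 | 3·8+6·1+1·5 = 35
D: 6·4+5·4 = 44 | 3·0+6·7+1·2 = 44
gcd(6,5,3,6,1) = 1

Coefficients: [6, 5, 3, 6, 1]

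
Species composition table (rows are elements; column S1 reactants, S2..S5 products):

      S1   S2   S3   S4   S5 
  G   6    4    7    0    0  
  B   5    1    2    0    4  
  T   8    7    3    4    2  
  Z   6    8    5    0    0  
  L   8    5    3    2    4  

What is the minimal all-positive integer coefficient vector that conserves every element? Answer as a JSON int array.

Coefficients: [6, 2, 4, 3, 5]

G: 6·6 = 36 | 2·4+4·7+3·0+5·0 = 36
B: 6·5 = 30 | 2·1+4·2+3·0+5·4 = 30
T: 6·8 = 48 | 2·7+4·3+3·4+5·2 = 48
Z: 6·6 = 36 | 2·8+4·5+3·0+5·0 = 36
L: 6·8 = 48 | 2·5+4·3+3·2+5·4 = 48
gcd(6,2,4,3,5) = 1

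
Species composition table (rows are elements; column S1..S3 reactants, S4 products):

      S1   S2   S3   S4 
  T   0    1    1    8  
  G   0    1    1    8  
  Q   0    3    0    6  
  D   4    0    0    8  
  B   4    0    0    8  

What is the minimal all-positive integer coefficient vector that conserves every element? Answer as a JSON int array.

T: 2·0+2·1+6·1 = 8 | 1·8 = 8
G: 2·0+2·1+6·1 = 8 | 1·8 = 8
Q: 2·0+2·3+6·0 = 6 | 1·6 = 6
D: 2·4+2·0+6·0 = 8 | 1·8 = 8
B: 2·4+2·0+6·0 = 8 | 1·8 = 8
gcd(2,2,6,1) = 1

Coefficients: [2, 2, 6, 1]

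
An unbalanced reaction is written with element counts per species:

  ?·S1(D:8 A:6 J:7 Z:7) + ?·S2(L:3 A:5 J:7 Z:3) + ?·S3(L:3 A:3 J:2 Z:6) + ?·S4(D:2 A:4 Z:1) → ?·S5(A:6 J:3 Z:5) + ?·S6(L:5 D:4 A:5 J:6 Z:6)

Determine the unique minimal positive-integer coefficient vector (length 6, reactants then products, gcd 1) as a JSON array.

L: 1·0+2·3+3·3+2·0 = 15 | 3·0+3·5 = 15
D: 1·8+2·0+3·0+2·2 = 12 | 3·0+3·4 = 12
A: 1·6+2·5+3·3+2·4 = 33 | 3·6+3·5 = 33
J: 1·7+2·7+3·2+2·0 = 27 | 3·3+3·6 = 27
Z: 1·7+2·3+3·6+2·1 = 33 | 3·5+3·6 = 33
gcd(1,2,3,2,3,3) = 1

Coefficients: [1, 2, 3, 2, 3, 3]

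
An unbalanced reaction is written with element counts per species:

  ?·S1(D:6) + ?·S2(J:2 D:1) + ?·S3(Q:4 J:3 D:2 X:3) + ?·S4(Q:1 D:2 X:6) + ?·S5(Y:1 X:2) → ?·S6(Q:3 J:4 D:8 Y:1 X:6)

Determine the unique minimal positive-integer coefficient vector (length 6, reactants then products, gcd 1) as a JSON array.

Q: 5·0+6·0+4·4+2·1+6·0 = 18 | 6·3 = 18
J: 5·0+6·2+4·3+2·0+6·0 = 24 | 6·4 = 24
D: 5·6+6·1+4·2+2·2+6·0 = 48 | 6·8 = 48
Y: 5·0+6·0+4·0+2·0+6·1 = 6 | 6·1 = 6
X: 5·0+6·0+4·3+2·6+6·2 = 36 | 6·6 = 36
gcd(5,6,4,2,6,6) = 1

Coefficients: [5, 6, 4, 2, 6, 6]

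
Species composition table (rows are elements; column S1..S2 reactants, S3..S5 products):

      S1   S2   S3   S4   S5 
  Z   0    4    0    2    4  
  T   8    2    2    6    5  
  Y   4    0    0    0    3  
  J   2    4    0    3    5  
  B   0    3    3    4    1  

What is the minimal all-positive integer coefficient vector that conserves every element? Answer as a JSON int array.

Z: 3·0+5·4 = 20 | 1·0+2·2+4·4 = 20
T: 3·8+5·2 = 34 | 1·2+2·6+4·5 = 34
Y: 3·4+5·0 = 12 | 1·0+2·0+4·3 = 12
J: 3·2+5·4 = 26 | 1·0+2·3+4·5 = 26
B: 3·0+5·3 = 15 | 1·3+2·4+4·1 = 15
gcd(3,5,1,2,4) = 1

Coefficients: [3, 5, 1, 2, 4]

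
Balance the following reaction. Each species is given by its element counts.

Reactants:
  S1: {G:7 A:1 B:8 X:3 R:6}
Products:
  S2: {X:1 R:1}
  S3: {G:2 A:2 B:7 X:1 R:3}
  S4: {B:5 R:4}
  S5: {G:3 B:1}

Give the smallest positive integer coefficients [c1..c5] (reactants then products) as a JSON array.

Coefficients: [2, 5, 1, 1, 4]

G: 2·7 = 14 | 5·0+1·2+1·0+4·3 = 14
A: 2·1 = 2 | 5·0+1·2+1·0+4·0 = 2
B: 2·8 = 16 | 5·0+1·7+1·5+4·1 = 16
X: 2·3 = 6 | 5·1+1·1+1·0+4·0 = 6
R: 2·6 = 12 | 5·1+1·3+1·4+4·0 = 12
gcd(2,5,1,1,4) = 1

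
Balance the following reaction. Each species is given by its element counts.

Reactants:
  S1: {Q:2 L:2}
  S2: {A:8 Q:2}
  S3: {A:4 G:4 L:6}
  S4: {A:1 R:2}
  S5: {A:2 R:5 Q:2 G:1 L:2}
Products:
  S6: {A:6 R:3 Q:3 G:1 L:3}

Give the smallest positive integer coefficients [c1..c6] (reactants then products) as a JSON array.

A: 4·0+3·8+1·4+4·1+2·2 = 36 | 6·6 = 36
R: 4·0+3·0+1·0+4·2+2·5 = 18 | 6·3 = 18
Q: 4·2+3·2+1·0+4·0+2·2 = 18 | 6·3 = 18
G: 4·0+3·0+1·4+4·0+2·1 = 6 | 6·1 = 6
L: 4·2+3·0+1·6+4·0+2·2 = 18 | 6·3 = 18
gcd(4,3,1,4,2,6) = 1

Coefficients: [4, 3, 1, 4, 2, 6]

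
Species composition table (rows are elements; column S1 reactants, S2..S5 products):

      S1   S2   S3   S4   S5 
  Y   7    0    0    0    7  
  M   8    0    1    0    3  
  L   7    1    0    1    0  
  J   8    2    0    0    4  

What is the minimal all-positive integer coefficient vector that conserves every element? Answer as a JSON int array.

Coefficients: [1, 2, 5, 5, 1]

Y: 1·7 = 7 | 2·0+5·0+5·0+1·7 = 7
M: 1·8 = 8 | 2·0+5·1+5·0+1·3 = 8
L: 1·7 = 7 | 2·1+5·0+5·1+1·0 = 7
J: 1·8 = 8 | 2·2+5·0+5·0+1·4 = 8
gcd(1,2,5,5,1) = 1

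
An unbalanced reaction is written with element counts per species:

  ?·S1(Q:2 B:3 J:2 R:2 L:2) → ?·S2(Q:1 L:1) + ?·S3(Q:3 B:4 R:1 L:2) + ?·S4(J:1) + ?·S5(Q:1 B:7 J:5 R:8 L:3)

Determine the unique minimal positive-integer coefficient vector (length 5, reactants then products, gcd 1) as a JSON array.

Coefficients: [5, 3, 2, 5, 1]

Q: 5·2 = 10 | 3·1+2·3+5·0+1·1 = 10
B: 5·3 = 15 | 3·0+2·4+5·0+1·7 = 15
J: 5·2 = 10 | 3·0+2·0+5·1+1·5 = 10
R: 5·2 = 10 | 3·0+2·1+5·0+1·8 = 10
L: 5·2 = 10 | 3·1+2·2+5·0+1·3 = 10
gcd(5,3,2,5,1) = 1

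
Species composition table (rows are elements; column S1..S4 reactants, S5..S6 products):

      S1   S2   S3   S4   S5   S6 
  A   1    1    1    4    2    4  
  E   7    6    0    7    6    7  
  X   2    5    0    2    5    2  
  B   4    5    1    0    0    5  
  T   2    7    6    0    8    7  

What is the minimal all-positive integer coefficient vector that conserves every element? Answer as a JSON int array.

Coefficients: [1, 3, 6, 4, 3, 5]

A: 1·1+3·1+6·1+4·4 = 26 | 3·2+5·4 = 26
E: 1·7+3·6+6·0+4·7 = 53 | 3·6+5·7 = 53
X: 1·2+3·5+6·0+4·2 = 25 | 3·5+5·2 = 25
B: 1·4+3·5+6·1+4·0 = 25 | 3·0+5·5 = 25
T: 1·2+3·7+6·6+4·0 = 59 | 3·8+5·7 = 59
gcd(1,3,6,4,3,5) = 1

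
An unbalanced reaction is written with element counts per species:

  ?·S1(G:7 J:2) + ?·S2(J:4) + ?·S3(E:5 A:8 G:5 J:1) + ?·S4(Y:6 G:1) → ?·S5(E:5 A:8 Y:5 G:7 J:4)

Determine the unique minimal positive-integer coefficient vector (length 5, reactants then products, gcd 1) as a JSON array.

E: 1·0+4·0+6·5+5·0 = 30 | 6·5 = 30
A: 1·0+4·0+6·8+5·0 = 48 | 6·8 = 48
Y: 1·0+4·0+6·0+5·6 = 30 | 6·5 = 30
G: 1·7+4·0+6·5+5·1 = 42 | 6·7 = 42
J: 1·2+4·4+6·1+5·0 = 24 | 6·4 = 24
gcd(1,4,6,5,6) = 1

Coefficients: [1, 4, 6, 5, 6]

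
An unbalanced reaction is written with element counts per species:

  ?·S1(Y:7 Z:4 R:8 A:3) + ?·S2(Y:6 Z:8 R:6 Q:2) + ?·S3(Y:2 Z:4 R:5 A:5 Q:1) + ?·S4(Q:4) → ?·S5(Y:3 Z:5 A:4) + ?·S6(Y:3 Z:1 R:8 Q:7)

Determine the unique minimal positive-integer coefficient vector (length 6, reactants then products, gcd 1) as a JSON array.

Coefficients: [2, 1, 2, 6, 4, 4]

Y: 2·7+1·6+2·2+6·0 = 24 | 4·3+4·3 = 24
Z: 2·4+1·8+2·4+6·0 = 24 | 4·5+4·1 = 24
R: 2·8+1·6+2·5+6·0 = 32 | 4·0+4·8 = 32
A: 2·3+1·0+2·5+6·0 = 16 | 4·4+4·0 = 16
Q: 2·0+1·2+2·1+6·4 = 28 | 4·0+4·7 = 28
gcd(2,1,2,6,4,4) = 1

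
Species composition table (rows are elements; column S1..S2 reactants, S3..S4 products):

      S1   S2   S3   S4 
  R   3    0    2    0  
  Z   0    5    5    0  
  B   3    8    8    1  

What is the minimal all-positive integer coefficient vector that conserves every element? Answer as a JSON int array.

R: 2·3+3·0 = 6 | 3·2+6·0 = 6
Z: 2·0+3·5 = 15 | 3·5+6·0 = 15
B: 2·3+3·8 = 30 | 3·8+6·1 = 30
gcd(2,3,3,6) = 1

Coefficients: [2, 3, 3, 6]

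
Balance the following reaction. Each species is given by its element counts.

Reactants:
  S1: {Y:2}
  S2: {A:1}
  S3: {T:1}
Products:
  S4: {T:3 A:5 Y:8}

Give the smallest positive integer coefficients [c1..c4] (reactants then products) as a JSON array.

T: 4·0+5·0+3·1 = 3 | 1·3 = 3
A: 4·0+5·1+3·0 = 5 | 1·5 = 5
Y: 4·2+5·0+3·0 = 8 | 1·8 = 8
gcd(4,5,3,1) = 1

Coefficients: [4, 5, 3, 1]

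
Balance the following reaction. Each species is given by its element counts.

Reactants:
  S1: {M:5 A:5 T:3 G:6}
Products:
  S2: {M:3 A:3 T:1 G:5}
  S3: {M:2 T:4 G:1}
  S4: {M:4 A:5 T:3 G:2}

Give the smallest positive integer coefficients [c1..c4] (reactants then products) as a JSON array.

Coefficients: [5, 5, 1, 2]

M: 5·5 = 25 | 5·3+1·2+2·4 = 25
A: 5·5 = 25 | 5·3+1·0+2·5 = 25
T: 5·3 = 15 | 5·1+1·4+2·3 = 15
G: 5·6 = 30 | 5·5+1·1+2·2 = 30
gcd(5,5,1,2) = 1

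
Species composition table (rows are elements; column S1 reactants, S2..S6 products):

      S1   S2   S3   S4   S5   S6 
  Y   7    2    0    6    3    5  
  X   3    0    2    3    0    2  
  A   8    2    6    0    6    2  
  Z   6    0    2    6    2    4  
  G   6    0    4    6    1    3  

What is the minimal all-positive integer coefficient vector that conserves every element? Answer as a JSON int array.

Y: 6·7 = 42 | 3·2+3·0+2·6+3·3+3·5 = 42
X: 6·3 = 18 | 3·0+3·2+2·3+3·0+3·2 = 18
A: 6·8 = 48 | 3·2+3·6+2·0+3·6+3·2 = 48
Z: 6·6 = 36 | 3·0+3·2+2·6+3·2+3·4 = 36
G: 6·6 = 36 | 3·0+3·4+2·6+3·1+3·3 = 36
gcd(6,3,3,2,3,3) = 1

Coefficients: [6, 3, 3, 2, 3, 3]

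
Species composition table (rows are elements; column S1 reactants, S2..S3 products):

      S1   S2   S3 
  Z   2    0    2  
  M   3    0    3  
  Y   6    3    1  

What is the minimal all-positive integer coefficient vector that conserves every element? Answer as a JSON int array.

Z: 3·2 = 6 | 5·0+3·2 = 6
M: 3·3 = 9 | 5·0+3·3 = 9
Y: 3·6 = 18 | 5·3+3·1 = 18
gcd(3,5,3) = 1

Coefficients: [3, 5, 3]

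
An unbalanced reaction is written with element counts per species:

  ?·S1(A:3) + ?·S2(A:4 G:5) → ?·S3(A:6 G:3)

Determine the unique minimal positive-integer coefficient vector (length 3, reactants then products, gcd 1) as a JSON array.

A: 6·3+3·4 = 30 | 5·6 = 30
G: 6·0+3·5 = 15 | 5·3 = 15
gcd(6,3,5) = 1

Coefficients: [6, 3, 5]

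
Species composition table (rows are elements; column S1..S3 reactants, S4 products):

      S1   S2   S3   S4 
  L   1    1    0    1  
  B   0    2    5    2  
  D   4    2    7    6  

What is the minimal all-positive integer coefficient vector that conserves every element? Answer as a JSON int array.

Coefficients: [5, 1, 2, 6]

L: 5·1+1·1+2·0 = 6 | 6·1 = 6
B: 5·0+1·2+2·5 = 12 | 6·2 = 12
D: 5·4+1·2+2·7 = 36 | 6·6 = 36
gcd(5,1,2,6) = 1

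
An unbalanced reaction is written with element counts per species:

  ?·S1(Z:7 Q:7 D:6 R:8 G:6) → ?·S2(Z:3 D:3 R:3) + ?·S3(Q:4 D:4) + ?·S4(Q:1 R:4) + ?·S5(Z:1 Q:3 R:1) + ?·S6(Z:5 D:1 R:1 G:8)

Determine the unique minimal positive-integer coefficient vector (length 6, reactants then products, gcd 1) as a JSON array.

Coefficients: [4, 3, 3, 4, 4, 3]

Z: 4·7 = 28 | 3·3+3·0+4·0+4·1+3·5 = 28
Q: 4·7 = 28 | 3·0+3·4+4·1+4·3+3·0 = 28
D: 4·6 = 24 | 3·3+3·4+4·0+4·0+3·1 = 24
R: 4·8 = 32 | 3·3+3·0+4·4+4·1+3·1 = 32
G: 4·6 = 24 | 3·0+3·0+4·0+4·0+3·8 = 24
gcd(4,3,3,4,4,3) = 1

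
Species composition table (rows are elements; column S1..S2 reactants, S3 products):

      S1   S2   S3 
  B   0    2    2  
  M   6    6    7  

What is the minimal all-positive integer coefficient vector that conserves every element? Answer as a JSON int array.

Coefficients: [1, 6, 6]

B: 1·0+6·2 = 12 | 6·2 = 12
M: 1·6+6·6 = 42 | 6·7 = 42
gcd(1,6,6) = 1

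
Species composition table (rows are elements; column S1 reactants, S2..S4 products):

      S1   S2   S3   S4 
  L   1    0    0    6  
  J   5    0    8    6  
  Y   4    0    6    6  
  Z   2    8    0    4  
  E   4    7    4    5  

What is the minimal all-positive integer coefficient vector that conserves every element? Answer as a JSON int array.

L: 6·1 = 6 | 1·0+3·0+1·6 = 6
J: 6·5 = 30 | 1·0+3·8+1·6 = 30
Y: 6·4 = 24 | 1·0+3·6+1·6 = 24
Z: 6·2 = 12 | 1·8+3·0+1·4 = 12
E: 6·4 = 24 | 1·7+3·4+1·5 = 24
gcd(6,1,3,1) = 1

Coefficients: [6, 1, 3, 1]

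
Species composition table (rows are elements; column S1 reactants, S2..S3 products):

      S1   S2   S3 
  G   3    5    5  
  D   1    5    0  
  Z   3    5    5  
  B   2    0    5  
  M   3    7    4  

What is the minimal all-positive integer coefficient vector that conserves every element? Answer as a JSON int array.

Coefficients: [5, 1, 2]

G: 5·3 = 15 | 1·5+2·5 = 15
D: 5·1 = 5 | 1·5+2·0 = 5
Z: 5·3 = 15 | 1·5+2·5 = 15
B: 5·2 = 10 | 1·0+2·5 = 10
M: 5·3 = 15 | 1·7+2·4 = 15
gcd(5,1,2) = 1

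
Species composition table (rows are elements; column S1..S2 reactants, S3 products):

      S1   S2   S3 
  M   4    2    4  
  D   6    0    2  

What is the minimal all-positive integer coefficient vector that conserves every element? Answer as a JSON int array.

M: 1·4+4·2 = 12 | 3·4 = 12
D: 1·6+4·0 = 6 | 3·2 = 6
gcd(1,4,3) = 1

Coefficients: [1, 4, 3]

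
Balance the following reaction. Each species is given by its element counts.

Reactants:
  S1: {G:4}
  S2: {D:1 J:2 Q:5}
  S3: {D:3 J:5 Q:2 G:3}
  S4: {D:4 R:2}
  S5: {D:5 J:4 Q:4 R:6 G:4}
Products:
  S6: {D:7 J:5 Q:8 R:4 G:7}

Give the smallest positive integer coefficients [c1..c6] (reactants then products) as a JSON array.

D: 6·0+6·1+1·3+4·4+2·5 = 35 | 5·7 = 35
J: 6·0+6·2+1·5+4·0+2·4 = 25 | 5·5 = 25
Q: 6·0+6·5+1·2+4·0+2·4 = 40 | 5·8 = 40
R: 6·0+6·0+1·0+4·2+2·6 = 20 | 5·4 = 20
G: 6·4+6·0+1·3+4·0+2·4 = 35 | 5·7 = 35
gcd(6,6,1,4,2,5) = 1

Coefficients: [6, 6, 1, 4, 2, 5]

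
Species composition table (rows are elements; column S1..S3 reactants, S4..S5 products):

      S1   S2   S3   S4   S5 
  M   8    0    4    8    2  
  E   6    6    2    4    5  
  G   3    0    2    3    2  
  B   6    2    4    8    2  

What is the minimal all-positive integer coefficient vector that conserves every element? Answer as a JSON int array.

M: 1·8+1·0+5·4 = 28 | 3·8+2·2 = 28
E: 1·6+1·6+5·2 = 22 | 3·4+2·5 = 22
G: 1·3+1·0+5·2 = 13 | 3·3+2·2 = 13
B: 1·6+1·2+5·4 = 28 | 3·8+2·2 = 28
gcd(1,1,5,3,2) = 1

Coefficients: [1, 1, 5, 3, 2]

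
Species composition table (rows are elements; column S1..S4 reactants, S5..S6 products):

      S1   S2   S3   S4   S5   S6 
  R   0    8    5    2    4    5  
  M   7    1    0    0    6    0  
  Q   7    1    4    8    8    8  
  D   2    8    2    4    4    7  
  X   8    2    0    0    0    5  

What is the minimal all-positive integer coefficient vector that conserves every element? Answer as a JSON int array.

R: 3·0+3·8+2·5+6·2 = 46 | 4·4+6·5 = 46
M: 3·7+3·1+2·0+6·0 = 24 | 4·6+6·0 = 24
Q: 3·7+3·1+2·4+6·8 = 80 | 4·8+6·8 = 80
D: 3·2+3·8+2·2+6·4 = 58 | 4·4+6·7 = 58
X: 3·8+3·2+2·0+6·0 = 30 | 4·0+6·5 = 30
gcd(3,3,2,6,4,6) = 1

Coefficients: [3, 3, 2, 6, 4, 6]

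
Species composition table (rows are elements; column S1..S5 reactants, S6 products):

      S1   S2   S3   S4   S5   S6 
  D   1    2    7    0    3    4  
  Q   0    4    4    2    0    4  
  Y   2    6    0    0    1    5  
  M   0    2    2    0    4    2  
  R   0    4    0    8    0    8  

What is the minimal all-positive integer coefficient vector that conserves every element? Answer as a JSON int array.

D: 6·1+2·2+1·7+4·0+1·3 = 20 | 5·4 = 20
Q: 6·0+2·4+1·4+4·2+1·0 = 20 | 5·4 = 20
Y: 6·2+2·6+1·0+4·0+1·1 = 25 | 5·5 = 25
M: 6·0+2·2+1·2+4·0+1·4 = 10 | 5·2 = 10
R: 6·0+2·4+1·0+4·8+1·0 = 40 | 5·8 = 40
gcd(6,2,1,4,1,5) = 1

Coefficients: [6, 2, 1, 4, 1, 5]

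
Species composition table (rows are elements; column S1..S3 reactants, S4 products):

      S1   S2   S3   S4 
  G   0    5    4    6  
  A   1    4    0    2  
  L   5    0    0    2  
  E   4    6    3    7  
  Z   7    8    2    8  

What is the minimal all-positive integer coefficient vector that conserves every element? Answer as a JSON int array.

G: 2·0+2·5+5·4 = 30 | 5·6 = 30
A: 2·1+2·4+5·0 = 10 | 5·2 = 10
L: 2·5+2·0+5·0 = 10 | 5·2 = 10
E: 2·4+2·6+5·3 = 35 | 5·7 = 35
Z: 2·7+2·8+5·2 = 40 | 5·8 = 40
gcd(2,2,5,5) = 1

Coefficients: [2, 2, 5, 5]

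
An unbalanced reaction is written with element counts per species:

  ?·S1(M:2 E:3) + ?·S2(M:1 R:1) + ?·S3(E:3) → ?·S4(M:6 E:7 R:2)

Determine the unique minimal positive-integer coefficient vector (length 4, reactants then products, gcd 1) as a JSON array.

Coefficients: [6, 6, 1, 3]

M: 6·2+6·1+1·0 = 18 | 3·6 = 18
E: 6·3+6·0+1·3 = 21 | 3·7 = 21
R: 6·0+6·1+1·0 = 6 | 3·2 = 6
gcd(6,6,1,3) = 1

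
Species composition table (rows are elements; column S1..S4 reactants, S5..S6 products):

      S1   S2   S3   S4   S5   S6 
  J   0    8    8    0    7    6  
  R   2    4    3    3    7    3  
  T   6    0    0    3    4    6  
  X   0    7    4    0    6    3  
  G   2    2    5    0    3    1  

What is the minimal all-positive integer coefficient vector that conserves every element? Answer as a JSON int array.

Coefficients: [2, 5, 1, 6, 6, 1]

J: 2·0+5·8+1·8+6·0 = 48 | 6·7+1·6 = 48
R: 2·2+5·4+1·3+6·3 = 45 | 6·7+1·3 = 45
T: 2·6+5·0+1·0+6·3 = 30 | 6·4+1·6 = 30
X: 2·0+5·7+1·4+6·0 = 39 | 6·6+1·3 = 39
G: 2·2+5·2+1·5+6·0 = 19 | 6·3+1·1 = 19
gcd(2,5,1,6,6,1) = 1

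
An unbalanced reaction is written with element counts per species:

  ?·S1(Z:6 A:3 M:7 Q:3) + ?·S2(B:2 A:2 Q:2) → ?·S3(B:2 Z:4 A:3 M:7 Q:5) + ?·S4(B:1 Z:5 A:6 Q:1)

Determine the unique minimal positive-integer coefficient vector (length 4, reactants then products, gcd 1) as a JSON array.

Coefficients: [5, 6, 5, 2]

B: 5·0+6·2 = 12 | 5·2+2·1 = 12
Z: 5·6+6·0 = 30 | 5·4+2·5 = 30
A: 5·3+6·2 = 27 | 5·3+2·6 = 27
M: 5·7+6·0 = 35 | 5·7+2·0 = 35
Q: 5·3+6·2 = 27 | 5·5+2·1 = 27
gcd(5,6,5,2) = 1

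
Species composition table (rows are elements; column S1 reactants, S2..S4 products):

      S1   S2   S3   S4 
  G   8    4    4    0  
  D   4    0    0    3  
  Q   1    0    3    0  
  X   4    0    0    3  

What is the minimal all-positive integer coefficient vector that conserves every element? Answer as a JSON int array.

Coefficients: [3, 5, 1, 4]

G: 3·8 = 24 | 5·4+1·4+4·0 = 24
D: 3·4 = 12 | 5·0+1·0+4·3 = 12
Q: 3·1 = 3 | 5·0+1·3+4·0 = 3
X: 3·4 = 12 | 5·0+1·0+4·3 = 12
gcd(3,5,1,4) = 1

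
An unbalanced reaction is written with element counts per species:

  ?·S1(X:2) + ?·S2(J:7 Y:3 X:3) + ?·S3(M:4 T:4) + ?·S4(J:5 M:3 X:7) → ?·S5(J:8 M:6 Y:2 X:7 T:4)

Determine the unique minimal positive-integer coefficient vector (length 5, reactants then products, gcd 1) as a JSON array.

J: 1·0+4·7+6·0+4·5 = 48 | 6·8 = 48
M: 1·0+4·0+6·4+4·3 = 36 | 6·6 = 36
Y: 1·0+4·3+6·0+4·0 = 12 | 6·2 = 12
X: 1·2+4·3+6·0+4·7 = 42 | 6·7 = 42
T: 1·0+4·0+6·4+4·0 = 24 | 6·4 = 24
gcd(1,4,6,4,6) = 1

Coefficients: [1, 4, 6, 4, 6]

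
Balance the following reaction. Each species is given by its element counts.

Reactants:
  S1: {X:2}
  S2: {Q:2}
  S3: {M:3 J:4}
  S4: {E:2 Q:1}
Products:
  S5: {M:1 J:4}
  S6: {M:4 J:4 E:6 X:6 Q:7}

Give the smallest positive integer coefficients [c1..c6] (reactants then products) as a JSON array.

Coefficients: [6, 4, 3, 6, 1, 2]

M: 6·0+4·0+3·3+6·0 = 9 | 1·1+2·4 = 9
J: 6·0+4·0+3·4+6·0 = 12 | 1·4+2·4 = 12
E: 6·0+4·0+3·0+6·2 = 12 | 1·0+2·6 = 12
X: 6·2+4·0+3·0+6·0 = 12 | 1·0+2·6 = 12
Q: 6·0+4·2+3·0+6·1 = 14 | 1·0+2·7 = 14
gcd(6,4,3,6,1,2) = 1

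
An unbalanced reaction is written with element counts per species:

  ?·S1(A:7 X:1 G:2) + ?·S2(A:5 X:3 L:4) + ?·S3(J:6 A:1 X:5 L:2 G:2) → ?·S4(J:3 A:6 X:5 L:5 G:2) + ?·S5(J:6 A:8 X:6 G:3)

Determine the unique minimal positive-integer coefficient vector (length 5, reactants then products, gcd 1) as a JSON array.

J: 3·0+3·0+4·6 = 24 | 4·3+2·6 = 24
A: 3·7+3·5+4·1 = 40 | 4·6+2·8 = 40
X: 3·1+3·3+4·5 = 32 | 4·5+2·6 = 32
L: 3·0+3·4+4·2 = 20 | 4·5+2·0 = 20
G: 3·2+3·0+4·2 = 14 | 4·2+2·3 = 14
gcd(3,3,4,4,2) = 1

Coefficients: [3, 3, 4, 4, 2]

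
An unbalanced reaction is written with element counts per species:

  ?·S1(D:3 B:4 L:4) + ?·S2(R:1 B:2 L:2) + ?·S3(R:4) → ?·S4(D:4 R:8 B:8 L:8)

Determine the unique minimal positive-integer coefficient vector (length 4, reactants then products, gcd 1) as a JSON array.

D: 4·3+4·0+5·0 = 12 | 3·4 = 12
R: 4·0+4·1+5·4 = 24 | 3·8 = 24
B: 4·4+4·2+5·0 = 24 | 3·8 = 24
L: 4·4+4·2+5·0 = 24 | 3·8 = 24
gcd(4,4,5,3) = 1

Coefficients: [4, 4, 5, 3]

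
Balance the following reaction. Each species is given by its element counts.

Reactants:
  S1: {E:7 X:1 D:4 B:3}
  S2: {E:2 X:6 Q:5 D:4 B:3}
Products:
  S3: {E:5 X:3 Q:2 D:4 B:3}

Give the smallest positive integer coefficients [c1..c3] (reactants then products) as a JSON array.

Coefficients: [3, 2, 5]

E: 3·7+2·2 = 25 | 5·5 = 25
X: 3·1+2·6 = 15 | 5·3 = 15
Q: 3·0+2·5 = 10 | 5·2 = 10
D: 3·4+2·4 = 20 | 5·4 = 20
B: 3·3+2·3 = 15 | 5·3 = 15
gcd(3,2,5) = 1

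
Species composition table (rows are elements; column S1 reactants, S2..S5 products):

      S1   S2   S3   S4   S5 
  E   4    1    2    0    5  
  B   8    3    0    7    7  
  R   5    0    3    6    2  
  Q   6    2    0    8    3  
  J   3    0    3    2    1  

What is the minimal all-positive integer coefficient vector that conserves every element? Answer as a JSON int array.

Coefficients: [5, 4, 3, 2, 2]

E: 5·4 = 20 | 4·1+3·2+2·0+2·5 = 20
B: 5·8 = 40 | 4·3+3·0+2·7+2·7 = 40
R: 5·5 = 25 | 4·0+3·3+2·6+2·2 = 25
Q: 5·6 = 30 | 4·2+3·0+2·8+2·3 = 30
J: 5·3 = 15 | 4·0+3·3+2·2+2·1 = 15
gcd(5,4,3,2,2) = 1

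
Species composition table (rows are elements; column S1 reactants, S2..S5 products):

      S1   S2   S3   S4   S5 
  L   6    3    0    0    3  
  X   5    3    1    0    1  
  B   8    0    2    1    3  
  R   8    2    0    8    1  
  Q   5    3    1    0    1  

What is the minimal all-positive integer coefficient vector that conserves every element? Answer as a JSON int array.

L: 3·6 = 18 | 2·3+5·0+2·0+4·3 = 18
X: 3·5 = 15 | 2·3+5·1+2·0+4·1 = 15
B: 3·8 = 24 | 2·0+5·2+2·1+4·3 = 24
R: 3·8 = 24 | 2·2+5·0+2·8+4·1 = 24
Q: 3·5 = 15 | 2·3+5·1+2·0+4·1 = 15
gcd(3,2,5,2,4) = 1

Coefficients: [3, 2, 5, 2, 4]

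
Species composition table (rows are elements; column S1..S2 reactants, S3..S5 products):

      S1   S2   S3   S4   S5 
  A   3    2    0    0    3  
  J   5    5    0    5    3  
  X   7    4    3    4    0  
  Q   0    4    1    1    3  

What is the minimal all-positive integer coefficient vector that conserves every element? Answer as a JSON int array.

A: 1·3+6·2 = 15 | 5·0+4·0+5·3 = 15
J: 1·5+6·5 = 35 | 5·0+4·5+5·3 = 35
X: 1·7+6·4 = 31 | 5·3+4·4+5·0 = 31
Q: 1·0+6·4 = 24 | 5·1+4·1+5·3 = 24
gcd(1,6,5,4,5) = 1

Coefficients: [1, 6, 5, 4, 5]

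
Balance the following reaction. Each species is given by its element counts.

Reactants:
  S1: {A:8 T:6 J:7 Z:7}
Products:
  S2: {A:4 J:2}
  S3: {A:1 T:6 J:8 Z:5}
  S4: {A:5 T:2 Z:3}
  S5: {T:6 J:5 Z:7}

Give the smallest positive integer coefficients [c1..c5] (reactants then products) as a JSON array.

A: 5·8 = 40 | 6·4+1·1+3·5+3·0 = 40
T: 5·6 = 30 | 6·0+1·6+3·2+3·6 = 30
J: 5·7 = 35 | 6·2+1·8+3·0+3·5 = 35
Z: 5·7 = 35 | 6·0+1·5+3·3+3·7 = 35
gcd(5,6,1,3,3) = 1

Coefficients: [5, 6, 1, 3, 3]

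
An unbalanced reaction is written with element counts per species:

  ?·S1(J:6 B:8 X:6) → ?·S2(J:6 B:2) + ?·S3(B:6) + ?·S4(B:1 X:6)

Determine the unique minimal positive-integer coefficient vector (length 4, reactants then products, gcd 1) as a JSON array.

J: 6·6 = 36 | 6·6+5·0+6·0 = 36
B: 6·8 = 48 | 6·2+5·6+6·1 = 48
X: 6·6 = 36 | 6·0+5·0+6·6 = 36
gcd(6,6,5,6) = 1

Coefficients: [6, 6, 5, 6]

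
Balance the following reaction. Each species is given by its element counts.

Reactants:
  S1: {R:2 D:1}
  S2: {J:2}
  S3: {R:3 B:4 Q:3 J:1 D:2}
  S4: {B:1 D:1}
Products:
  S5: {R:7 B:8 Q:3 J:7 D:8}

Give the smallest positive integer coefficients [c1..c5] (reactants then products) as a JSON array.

Coefficients: [2, 3, 1, 4, 1]

R: 2·2+3·0+1·3+4·0 = 7 | 1·7 = 7
B: 2·0+3·0+1·4+4·1 = 8 | 1·8 = 8
Q: 2·0+3·0+1·3+4·0 = 3 | 1·3 = 3
J: 2·0+3·2+1·1+4·0 = 7 | 1·7 = 7
D: 2·1+3·0+1·2+4·1 = 8 | 1·8 = 8
gcd(2,3,1,4,1) = 1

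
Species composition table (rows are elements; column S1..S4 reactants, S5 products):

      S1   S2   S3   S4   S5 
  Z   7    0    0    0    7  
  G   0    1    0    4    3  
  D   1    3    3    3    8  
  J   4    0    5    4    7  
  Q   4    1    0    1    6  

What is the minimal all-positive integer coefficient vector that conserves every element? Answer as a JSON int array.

Coefficients: [3, 5, 1, 1, 3]

Z: 3·7+5·0+1·0+1·0 = 21 | 3·7 = 21
G: 3·0+5·1+1·0+1·4 = 9 | 3·3 = 9
D: 3·1+5·3+1·3+1·3 = 24 | 3·8 = 24
J: 3·4+5·0+1·5+1·4 = 21 | 3·7 = 21
Q: 3·4+5·1+1·0+1·1 = 18 | 3·6 = 18
gcd(3,5,1,1,3) = 1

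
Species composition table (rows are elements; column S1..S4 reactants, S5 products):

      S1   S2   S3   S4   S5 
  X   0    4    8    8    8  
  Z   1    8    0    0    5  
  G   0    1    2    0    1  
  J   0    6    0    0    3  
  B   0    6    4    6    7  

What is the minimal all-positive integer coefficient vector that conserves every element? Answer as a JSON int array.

Coefficients: [4, 2, 1, 2, 4]

X: 4·0+2·4+1·8+2·8 = 32 | 4·8 = 32
Z: 4·1+2·8+1·0+2·0 = 20 | 4·5 = 20
G: 4·0+2·1+1·2+2·0 = 4 | 4·1 = 4
J: 4·0+2·6+1·0+2·0 = 12 | 4·3 = 12
B: 4·0+2·6+1·4+2·6 = 28 | 4·7 = 28
gcd(4,2,1,2,4) = 1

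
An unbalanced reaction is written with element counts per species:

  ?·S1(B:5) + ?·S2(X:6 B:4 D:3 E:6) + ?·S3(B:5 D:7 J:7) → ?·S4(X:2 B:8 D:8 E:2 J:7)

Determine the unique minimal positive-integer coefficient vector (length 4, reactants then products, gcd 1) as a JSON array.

Coefficients: [1, 1, 3, 3]

X: 1·0+1·6+3·0 = 6 | 3·2 = 6
B: 1·5+1·4+3·5 = 24 | 3·8 = 24
D: 1·0+1·3+3·7 = 24 | 3·8 = 24
E: 1·0+1·6+3·0 = 6 | 3·2 = 6
J: 1·0+1·0+3·7 = 21 | 3·7 = 21
gcd(1,1,3,3) = 1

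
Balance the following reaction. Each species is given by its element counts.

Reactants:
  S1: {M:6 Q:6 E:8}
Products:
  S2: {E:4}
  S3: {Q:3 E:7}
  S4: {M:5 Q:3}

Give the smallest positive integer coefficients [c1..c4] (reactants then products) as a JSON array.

Coefficients: [5, 3, 4, 6]

M: 5·6 = 30 | 3·0+4·0+6·5 = 30
Q: 5·6 = 30 | 3·0+4·3+6·3 = 30
E: 5·8 = 40 | 3·4+4·7+6·0 = 40
gcd(5,3,4,6) = 1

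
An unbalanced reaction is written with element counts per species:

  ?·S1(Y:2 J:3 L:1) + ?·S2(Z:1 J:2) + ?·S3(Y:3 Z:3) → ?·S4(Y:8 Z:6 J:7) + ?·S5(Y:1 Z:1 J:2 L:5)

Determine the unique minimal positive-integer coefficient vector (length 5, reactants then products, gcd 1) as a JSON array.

Coefficients: [5, 4, 5, 3, 1]

Y: 5·2+4·0+5·3 = 25 | 3·8+1·1 = 25
Z: 5·0+4·1+5·3 = 19 | 3·6+1·1 = 19
J: 5·3+4·2+5·0 = 23 | 3·7+1·2 = 23
L: 5·1+4·0+5·0 = 5 | 3·0+1·5 = 5
gcd(5,4,5,3,1) = 1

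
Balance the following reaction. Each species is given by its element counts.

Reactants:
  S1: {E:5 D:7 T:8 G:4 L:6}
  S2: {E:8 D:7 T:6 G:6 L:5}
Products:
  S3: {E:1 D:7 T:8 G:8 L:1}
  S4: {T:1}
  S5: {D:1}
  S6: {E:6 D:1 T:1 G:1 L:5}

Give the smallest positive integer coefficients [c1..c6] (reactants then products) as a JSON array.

E: 1·5+1·8 = 13 | 1·1+4·0+5·0+2·6 = 13
D: 1·7+1·7 = 14 | 1·7+4·0+5·1+2·1 = 14
T: 1·8+1·6 = 14 | 1·8+4·1+5·0+2·1 = 14
G: 1·4+1·6 = 10 | 1·8+4·0+5·0+2·1 = 10
L: 1·6+1·5 = 11 | 1·1+4·0+5·0+2·5 = 11
gcd(1,1,1,4,5,2) = 1

Coefficients: [1, 1, 1, 4, 5, 2]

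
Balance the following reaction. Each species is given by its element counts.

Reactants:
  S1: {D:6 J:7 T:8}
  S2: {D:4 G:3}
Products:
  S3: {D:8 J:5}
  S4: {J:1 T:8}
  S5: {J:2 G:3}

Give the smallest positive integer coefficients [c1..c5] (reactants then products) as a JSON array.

Coefficients: [2, 1, 2, 2, 1]

D: 2·6+1·4 = 16 | 2·8+2·0+1·0 = 16
J: 2·7+1·0 = 14 | 2·5+2·1+1·2 = 14
G: 2·0+1·3 = 3 | 2·0+2·0+1·3 = 3
T: 2·8+1·0 = 16 | 2·0+2·8+1·0 = 16
gcd(2,1,2,2,1) = 1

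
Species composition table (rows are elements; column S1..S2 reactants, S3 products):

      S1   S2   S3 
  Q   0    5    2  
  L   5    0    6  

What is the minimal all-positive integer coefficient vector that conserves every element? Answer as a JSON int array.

Coefficients: [6, 2, 5]

Q: 6·0+2·5 = 10 | 5·2 = 10
L: 6·5+2·0 = 30 | 5·6 = 30
gcd(6,2,5) = 1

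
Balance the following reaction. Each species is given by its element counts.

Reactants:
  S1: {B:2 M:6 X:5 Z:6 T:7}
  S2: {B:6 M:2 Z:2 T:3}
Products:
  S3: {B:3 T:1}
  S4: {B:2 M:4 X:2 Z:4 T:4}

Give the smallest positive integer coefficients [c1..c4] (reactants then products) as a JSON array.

Coefficients: [2, 4, 6, 5]

B: 2·2+4·6 = 28 | 6·3+5·2 = 28
M: 2·6+4·2 = 20 | 6·0+5·4 = 20
X: 2·5+4·0 = 10 | 6·0+5·2 = 10
Z: 2·6+4·2 = 20 | 6·0+5·4 = 20
T: 2·7+4·3 = 26 | 6·1+5·4 = 26
gcd(2,4,6,5) = 1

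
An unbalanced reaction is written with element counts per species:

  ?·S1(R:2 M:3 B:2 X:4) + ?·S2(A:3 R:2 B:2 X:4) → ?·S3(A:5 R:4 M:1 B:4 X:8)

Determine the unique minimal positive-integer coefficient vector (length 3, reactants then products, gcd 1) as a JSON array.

Coefficients: [1, 5, 3]

A: 1·0+5·3 = 15 | 3·5 = 15
R: 1·2+5·2 = 12 | 3·4 = 12
M: 1·3+5·0 = 3 | 3·1 = 3
B: 1·2+5·2 = 12 | 3·4 = 12
X: 1·4+5·4 = 24 | 3·8 = 24
gcd(1,5,3) = 1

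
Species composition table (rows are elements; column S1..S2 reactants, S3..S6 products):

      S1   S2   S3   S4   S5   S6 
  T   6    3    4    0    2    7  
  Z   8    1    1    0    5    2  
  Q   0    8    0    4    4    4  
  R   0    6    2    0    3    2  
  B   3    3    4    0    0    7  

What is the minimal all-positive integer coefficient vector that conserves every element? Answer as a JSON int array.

T: 4·6+5·3 = 39 | 5·4+3·0+6·2+1·7 = 39
Z: 4·8+5·1 = 37 | 5·1+3·0+6·5+1·2 = 37
Q: 4·0+5·8 = 40 | 5·0+3·4+6·4+1·4 = 40
R: 4·0+5·6 = 30 | 5·2+3·0+6·3+1·2 = 30
B: 4·3+5·3 = 27 | 5·4+3·0+6·0+1·7 = 27
gcd(4,5,5,3,6,1) = 1

Coefficients: [4, 5, 5, 3, 6, 1]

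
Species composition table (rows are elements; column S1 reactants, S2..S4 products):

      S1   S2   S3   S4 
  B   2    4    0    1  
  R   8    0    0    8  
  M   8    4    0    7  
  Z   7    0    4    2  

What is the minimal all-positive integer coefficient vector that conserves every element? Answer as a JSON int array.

Coefficients: [4, 1, 5, 4]

B: 4·2 = 8 | 1·4+5·0+4·1 = 8
R: 4·8 = 32 | 1·0+5·0+4·8 = 32
M: 4·8 = 32 | 1·4+5·0+4·7 = 32
Z: 4·7 = 28 | 1·0+5·4+4·2 = 28
gcd(4,1,5,4) = 1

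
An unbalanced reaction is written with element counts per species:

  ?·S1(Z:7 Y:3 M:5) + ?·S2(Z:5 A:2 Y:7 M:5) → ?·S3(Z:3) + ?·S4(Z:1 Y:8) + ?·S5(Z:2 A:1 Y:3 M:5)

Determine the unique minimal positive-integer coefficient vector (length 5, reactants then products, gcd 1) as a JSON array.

Z: 2·7+2·5 = 24 | 5·3+1·1+4·2 = 24
A: 2·0+2·2 = 4 | 5·0+1·0+4·1 = 4
Y: 2·3+2·7 = 20 | 5·0+1·8+4·3 = 20
M: 2·5+2·5 = 20 | 5·0+1·0+4·5 = 20
gcd(2,2,5,1,4) = 1

Coefficients: [2, 2, 5, 1, 4]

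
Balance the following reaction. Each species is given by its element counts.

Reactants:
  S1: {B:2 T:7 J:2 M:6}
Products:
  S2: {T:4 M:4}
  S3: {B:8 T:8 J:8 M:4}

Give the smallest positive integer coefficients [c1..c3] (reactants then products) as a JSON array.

Coefficients: [4, 5, 1]

B: 4·2 = 8 | 5·0+1·8 = 8
T: 4·7 = 28 | 5·4+1·8 = 28
J: 4·2 = 8 | 5·0+1·8 = 8
M: 4·6 = 24 | 5·4+1·4 = 24
gcd(4,5,1) = 1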